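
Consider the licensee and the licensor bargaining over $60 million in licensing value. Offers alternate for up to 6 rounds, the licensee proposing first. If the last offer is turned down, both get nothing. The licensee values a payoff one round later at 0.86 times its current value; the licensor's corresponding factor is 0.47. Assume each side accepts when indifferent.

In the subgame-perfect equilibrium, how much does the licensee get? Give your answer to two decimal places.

49.85

By backward induction:
Round 6 (the licensor proposes): the licensee will accept anything ≥ 0, so the licensor offers 0 and keeps 60.
Round 5 (the licensee proposes): the licensor can get 60 next round, worth 0.47 × 60 = 28.2 now, so the licensee offers 28.2, keeping 31.8.
Round 4 (the licensor proposes): the licensee can get 31.8 next round, worth 0.86 × 31.8 = 27.348 now; the licensor offers that and keeps 32.652.
Round 3 (the licensee proposes): the licensor can get 32.652 next round, worth 0.47 × 32.652 = 15.34644 now. The licensee offers 15.34644 and keeps 60 − 15.34644 = 44.65356.
Round 2 (the licensor proposes): the licensee can get 44.65356 next round, worth 0.86 × 44.65356 = 38.4020616 now, so the licensor offers 38.4020616, keeping 21.5979384.
Round 1 (the licensee proposes): the licensor can get 21.5979384 next round, worth 0.47 × 21.5979384 = 10.151031048 now; the licensee offers that and keeps 49.848968952.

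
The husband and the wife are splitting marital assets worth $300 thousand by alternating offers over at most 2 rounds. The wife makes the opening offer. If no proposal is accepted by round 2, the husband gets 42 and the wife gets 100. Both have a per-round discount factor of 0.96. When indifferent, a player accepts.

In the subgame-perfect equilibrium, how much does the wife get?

Round 2 (the husband proposes): the wife gets 100 if talks fail, so the husband offers 100 and keeps 200.
Round 1 (the wife proposes): the husband can get 200 next round, worth 0.96 × 200 = 192 now. The wife offers 192 and keeps 300 − 192 = 108.

108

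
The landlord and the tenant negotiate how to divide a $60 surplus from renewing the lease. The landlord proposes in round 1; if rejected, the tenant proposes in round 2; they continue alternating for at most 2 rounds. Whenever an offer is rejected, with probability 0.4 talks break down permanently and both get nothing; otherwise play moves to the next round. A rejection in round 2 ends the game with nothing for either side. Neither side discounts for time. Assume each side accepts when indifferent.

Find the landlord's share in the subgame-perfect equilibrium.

24

Round 2 (the tenant proposes): rejection yields 0 for the landlord; the tenant offers 0 and keeps 60.
Round 1 (the landlord proposes): rejecting gives the tenant an expected 0.6 × 60 = 36. The landlord offers 36 and keeps 60 − 36 = 24.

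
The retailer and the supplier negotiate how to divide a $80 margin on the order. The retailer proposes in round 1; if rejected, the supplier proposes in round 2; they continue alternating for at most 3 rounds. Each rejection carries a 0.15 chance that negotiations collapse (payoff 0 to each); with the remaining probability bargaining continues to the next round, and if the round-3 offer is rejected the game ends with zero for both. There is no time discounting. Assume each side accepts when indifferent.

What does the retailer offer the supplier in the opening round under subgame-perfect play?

Round 3 (the retailer proposes): the supplier will accept anything ≥ 0, so the retailer offers 0 and keeps 80.
Round 2 (the supplier proposes): rejecting gives the retailer an expected 0.85 × 80 = 68. The supplier offers 68 and keeps 80 − 68 = 12.
Round 1 (the retailer proposes): rejecting gives the supplier an expected 0.85 × 12 = 10.2. The retailer offers 10.2 and keeps 80 − 10.2 = 69.8.

10.2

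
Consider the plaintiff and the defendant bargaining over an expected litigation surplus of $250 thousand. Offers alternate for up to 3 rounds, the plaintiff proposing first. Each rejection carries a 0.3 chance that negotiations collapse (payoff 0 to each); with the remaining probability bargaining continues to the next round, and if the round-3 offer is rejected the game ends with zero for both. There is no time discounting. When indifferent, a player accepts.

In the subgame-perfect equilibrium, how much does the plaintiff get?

By backward induction:
Round 3 (the plaintiff proposes): rejection yields 0 for the defendant; the plaintiff offers 0 and keeps 250.
Round 2 (the defendant proposes): rejecting gives the plaintiff an expected 0.7 × 250 = 175; the defendant offers that and keeps 75.
Round 1 (the plaintiff proposes): rejecting gives the defendant an expected 0.7 × 75 = 52.5. The plaintiff offers 52.5 and keeps 250 − 52.5 = 197.5.

197.5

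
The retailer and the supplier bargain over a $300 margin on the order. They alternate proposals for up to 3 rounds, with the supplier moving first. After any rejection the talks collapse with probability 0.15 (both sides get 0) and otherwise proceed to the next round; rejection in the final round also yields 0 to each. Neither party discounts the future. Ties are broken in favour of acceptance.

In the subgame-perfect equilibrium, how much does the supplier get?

261.75

Round 3 (the supplier proposes): rejection yields 0 for the retailer; the supplier offers 0 and keeps 300.
Round 2 (the retailer proposes): rejecting gives the supplier an expected 0.85 × 300 = 255. The retailer offers 255 and keeps 300 − 255 = 45.
Round 1 (the supplier proposes): rejecting gives the retailer an expected 0.85 × 45 = 38.25. The supplier offers 38.25 and keeps 300 − 38.25 = 261.75.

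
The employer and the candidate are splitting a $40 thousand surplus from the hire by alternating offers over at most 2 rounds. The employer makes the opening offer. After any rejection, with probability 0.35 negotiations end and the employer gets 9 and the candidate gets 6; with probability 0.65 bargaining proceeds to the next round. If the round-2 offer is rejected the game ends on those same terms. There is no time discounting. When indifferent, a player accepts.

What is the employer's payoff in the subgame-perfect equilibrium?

17.75

Round 2 (the candidate proposes): the employer gets 9 if talks fail, so the candidate offers 9 and keeps 31.
Round 1 (the employer proposes): rejecting gives the candidate an expected 0.65 × 31 + 0.35 × 6 = 22.25; the employer offers that and keeps 17.75.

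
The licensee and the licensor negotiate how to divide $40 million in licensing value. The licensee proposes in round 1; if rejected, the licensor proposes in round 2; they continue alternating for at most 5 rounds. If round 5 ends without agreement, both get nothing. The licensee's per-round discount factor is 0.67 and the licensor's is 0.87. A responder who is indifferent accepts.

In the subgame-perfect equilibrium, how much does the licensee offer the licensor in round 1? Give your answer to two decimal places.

18.18

Round 5 (the licensee proposes): the licensor will accept anything ≥ 0, so the licensee offers 0 and keeps 40.
Round 4 (the licensor proposes): the licensee can get 40 next round, worth 0.67 × 40 = 26.8 now, so the licensor offers 26.8, keeping 13.2.
Round 3 (the licensee proposes): the licensor can get 13.2 next round, worth 0.87 × 13.2 = 11.484 now. The licensee offers 11.484 and keeps 40 − 11.484 = 28.516.
Round 2 (the licensor proposes): the licensee can get 28.516 next round, worth 0.67 × 28.516 = 19.10572 now; the licensor offers that and keeps 20.89428.
Round 1 (the licensee proposes): the licensor can get 20.89428 next round, worth 0.87 × 20.89428 = 18.1780236 now. The licensee offers 18.1780236 and keeps 40 − 18.1780236 = 21.8219764.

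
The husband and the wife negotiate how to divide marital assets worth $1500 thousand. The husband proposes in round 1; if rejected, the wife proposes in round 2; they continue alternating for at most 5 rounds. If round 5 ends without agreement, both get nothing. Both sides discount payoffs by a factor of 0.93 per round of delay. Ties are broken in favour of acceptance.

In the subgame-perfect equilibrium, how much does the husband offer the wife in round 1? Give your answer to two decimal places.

182.11

Round 5 (the husband proposes): rejection yields 0 for the wife; the husband offers 0 and keeps 1500.
Round 4 (the wife proposes): the husband can get 1500 next round, worth 0.93 × 1500 = 1395 now. The wife offers 1395 and keeps 1500 − 1395 = 105.
Round 3 (the husband proposes): the wife can get 105 next round, worth 0.93 × 105 = 97.65 now, so the husband offers 97.65, keeping 1402.35.
Round 2 (the wife proposes): the husband can get 1402.35 next round, worth 0.93 × 1402.35 = 1304.1855 now. The wife offers 1304.1855 and keeps 1500 − 1304.1855 = 195.8145.
Round 1 (the husband proposes): the wife can get 195.8145 next round, worth 0.93 × 195.8145 = 182.107485 now, so the husband offers 182.107485, keeping 1317.892515.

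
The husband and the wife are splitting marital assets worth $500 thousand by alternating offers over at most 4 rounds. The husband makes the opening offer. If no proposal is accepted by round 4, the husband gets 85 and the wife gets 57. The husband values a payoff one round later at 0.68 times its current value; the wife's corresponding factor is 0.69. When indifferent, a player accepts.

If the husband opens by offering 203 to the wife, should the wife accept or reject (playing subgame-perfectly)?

Round 4 (the wife proposes): the husband gets 85 if talks fail, so the wife offers 85 and keeps 415.
Round 3 (the husband proposes): the wife can get 415 next round, worth 0.69 × 415 = 286.35 now, so the husband offers 286.35, keeping 213.65.
Round 2 (the wife proposes): the husband can get 213.65 next round, worth 0.68 × 213.65 = 145.282 now; the wife offers that and keeps 354.718.
So by rejecting in round 1, the wife gets 354.718 next round, worth 0.69 × 354.718 = 244.75542 now.
Offer 203 < 244.75542, so the wife rejects.

Reject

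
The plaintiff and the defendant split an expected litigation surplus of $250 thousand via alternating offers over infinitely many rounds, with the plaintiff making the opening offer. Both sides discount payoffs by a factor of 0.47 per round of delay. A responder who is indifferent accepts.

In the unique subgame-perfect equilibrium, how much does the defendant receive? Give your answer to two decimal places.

79.93

When the plaintiff proposes, the defendant accepts any offer worth at least 0.47 times what the defendant would get by proposing next round; and vice versa.
This gives x = 250 − 0.47y and y = 250 − 0.47x, where x and y are each side's share when it proposes.
Hence (1 − 0.47·0.47)x = 250(1 − 0.47), i.e. 0.7791·x = 132.5.
x ≈ 170.0680; the defendant's share is 250 − x ≈ 79.9320.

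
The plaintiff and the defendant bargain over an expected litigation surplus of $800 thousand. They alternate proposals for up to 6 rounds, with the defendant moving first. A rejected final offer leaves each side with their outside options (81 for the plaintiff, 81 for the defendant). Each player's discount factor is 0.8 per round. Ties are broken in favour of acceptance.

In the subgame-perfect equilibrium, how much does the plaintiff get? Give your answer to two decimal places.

Work backward from the last round.
Round 6 (the plaintiff proposes): the defendant gets 81 if talks fail, so the plaintiff offers 81 and keeps 719.
Round 5 (the defendant proposes): the plaintiff can get 719 next round, worth 0.8 × 719 = 575.2 now; the defendant offers that and keeps 224.8.
Round 4 (the plaintiff proposes): the defendant can get 224.8 next round, worth 0.8 × 224.8 = 179.84 now. The plaintiff offers 179.84 and keeps 800 − 179.84 = 620.16.
Round 3 (the defendant proposes): the plaintiff can get 620.16 next round, worth 0.8 × 620.16 = 496.128 now; the defendant offers that and keeps 303.872.
Round 2 (the plaintiff proposes): the defendant can get 303.872 next round, worth 0.8 × 303.872 = 243.0976 now. The plaintiff offers 243.0976 and keeps 800 − 243.0976 = 556.9024.
Round 1 (the defendant proposes): the plaintiff can get 556.9024 next round, worth 0.8 × 556.9024 = 445.52192 now. The defendant offers 445.52192 and keeps 800 − 445.52192 = 354.47808.

445.52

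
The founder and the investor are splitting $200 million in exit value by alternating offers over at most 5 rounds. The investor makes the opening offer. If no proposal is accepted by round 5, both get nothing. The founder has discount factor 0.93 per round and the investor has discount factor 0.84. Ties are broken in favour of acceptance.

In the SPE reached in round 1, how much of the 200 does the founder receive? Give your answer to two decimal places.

Round 5 (the investor proposes): rejection yields 0 for the founder; the investor offers 0 and keeps 200.
Round 4 (the founder proposes): the investor can get 200 next round, worth 0.84 × 200 = 168 now, so the founder offers 168, keeping 32.
Round 3 (the investor proposes): the founder can get 32 next round, worth 0.93 × 32 = 29.76 now; the investor offers that and keeps 170.24.
Round 2 (the founder proposes): the investor can get 170.24 next round, worth 0.84 × 170.24 = 143.0016 now, so the founder offers 143.0016, keeping 56.9984.
Round 1 (the investor proposes): the founder can get 56.9984 next round, worth 0.93 × 56.9984 = 53.008512 now, so the investor offers 53.008512, keeping 146.991488.

53.01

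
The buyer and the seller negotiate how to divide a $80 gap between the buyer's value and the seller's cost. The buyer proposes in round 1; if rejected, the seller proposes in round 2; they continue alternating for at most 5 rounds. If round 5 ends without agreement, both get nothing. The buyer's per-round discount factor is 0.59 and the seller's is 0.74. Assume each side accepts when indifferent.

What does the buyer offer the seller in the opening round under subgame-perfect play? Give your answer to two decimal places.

34.87

Round 5 (the buyer proposes): the seller will accept anything ≥ 0, so the buyer offers 0 and keeps 80.
Round 4 (the seller proposes): the buyer can get 80 next round, worth 0.59 × 80 = 47.2 now; the seller offers that and keeps 32.8.
Round 3 (the buyer proposes): the seller can get 32.8 next round, worth 0.74 × 32.8 = 24.272 now; the buyer offers that and keeps 55.728.
Round 2 (the seller proposes): the buyer can get 55.728 next round, worth 0.59 × 55.728 = 32.87952 now; the seller offers that and keeps 47.12048.
Round 1 (the buyer proposes): the seller can get 47.12048 next round, worth 0.74 × 47.12048 = 34.8691552 now. The buyer offers 34.8691552 and keeps 80 − 34.8691552 = 45.1308448.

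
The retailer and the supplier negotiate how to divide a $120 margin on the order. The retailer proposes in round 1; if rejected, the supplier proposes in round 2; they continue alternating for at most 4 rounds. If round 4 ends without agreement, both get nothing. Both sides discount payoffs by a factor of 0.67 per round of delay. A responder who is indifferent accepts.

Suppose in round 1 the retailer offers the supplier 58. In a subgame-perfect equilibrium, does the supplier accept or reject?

Work out the supplier's continuation value if the offer is rejected.
Round 4 (the supplier proposes): rejection yields 0 for the retailer; the supplier offers 0 and keeps 120.
Round 3 (the retailer proposes): the supplier can get 120 next round, worth 0.67 × 120 = 80.4 now, so the retailer offers 80.4, keeping 39.6.
Round 2 (the supplier proposes): the retailer can get 39.6 next round, worth 0.67 × 39.6 = 26.532 now. The supplier offers 26.532 and keeps 120 − 26.532 = 93.468.
So by rejecting in round 1, the supplier gets 93.468 next round, worth 0.67 × 93.468 = 62.62356 now.
Offer 58 < 62.62356, so the supplier rejects.

Reject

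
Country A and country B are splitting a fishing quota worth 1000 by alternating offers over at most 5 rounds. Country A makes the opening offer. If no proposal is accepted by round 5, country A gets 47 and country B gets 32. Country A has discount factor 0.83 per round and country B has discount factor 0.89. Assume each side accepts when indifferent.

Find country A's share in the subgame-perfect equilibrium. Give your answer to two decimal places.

719.47

Work backward from the last round.
Round 5 (country A proposes): country B gets 32 if talks fail, so country A offers 32 and keeps 968.
Round 4 (country B proposes): country A can get 968 next round, worth 0.83 × 968 = 803.44 now. Country B offers 803.44 and keeps 1000 − 803.44 = 196.56.
Round 3 (country A proposes): country B can get 196.56 next round, worth 0.89 × 196.56 = 174.9384 now. Country A offers 174.9384 and keeps 1000 − 174.9384 = 825.0616.
Round 2 (country B proposes): country A can get 825.0616 next round, worth 0.83 × 825.0616 = 684.801128 now. Country B offers 684.801128 and keeps 1000 − 684.801128 = 315.198872.
Round 1 (country A proposes): country B can get 315.198872 next round, worth 0.89 × 315.198872 = 280.52699608 now; country A offers that and keeps 719.47300392.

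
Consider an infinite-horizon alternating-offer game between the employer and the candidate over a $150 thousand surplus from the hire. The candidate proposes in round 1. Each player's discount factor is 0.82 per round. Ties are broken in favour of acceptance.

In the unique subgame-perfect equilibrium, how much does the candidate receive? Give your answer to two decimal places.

When the candidate proposes, the employer accepts any offer worth at least 0.82 times what the employer would get by proposing next round; and vice versa.
This gives x = 150 − 0.82y and y = 150 − 0.82x, where x and y are each side's share when it proposes.
Hence (1 − 0.82·0.82)x = 150(1 − 0.82), i.e. 0.3276·x = 27.
x ≈ 82.4176; the employer's share is 150 − x ≈ 67.5824.

82.42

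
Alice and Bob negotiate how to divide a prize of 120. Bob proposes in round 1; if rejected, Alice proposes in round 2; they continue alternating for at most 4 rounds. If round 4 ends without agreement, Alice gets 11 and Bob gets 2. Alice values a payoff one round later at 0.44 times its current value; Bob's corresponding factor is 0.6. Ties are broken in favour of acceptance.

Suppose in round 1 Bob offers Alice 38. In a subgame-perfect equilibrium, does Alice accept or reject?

Round 4 (Alice proposes): Bob gets 2 if talks fail, so Alice offers 2 and keeps 118.
Round 3 (Bob proposes): Alice can get 118 next round, worth 0.44 × 118 = 51.92 now; Bob offers that and keeps 68.08.
Round 2 (Alice proposes): Bob can get 68.08 next round, worth 0.6 × 68.08 = 40.848 now, so Alice offers 40.848, keeping 79.152.
So by rejecting in round 1, Alice gets 79.152 next round, worth 0.44 × 79.152 = 34.82688 now.
Offer 38 ≥ 34.82688, so Alice accepts.

Accept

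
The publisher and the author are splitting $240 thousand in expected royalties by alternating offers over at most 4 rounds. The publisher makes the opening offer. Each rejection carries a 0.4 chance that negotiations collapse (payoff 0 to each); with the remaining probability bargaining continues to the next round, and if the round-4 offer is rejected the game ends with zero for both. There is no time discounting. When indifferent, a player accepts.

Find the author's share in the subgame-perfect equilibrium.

Round 4 (the author proposes): the publisher will accept anything ≥ 0, so the author offers 0 and keeps 240.
Round 3 (the publisher proposes): rejecting gives the author an expected 0.6 × 240 = 144; the publisher offers that and keeps 96.
Round 2 (the author proposes): rejecting gives the publisher an expected 0.6 × 96 = 57.6. The author offers 57.6 and keeps 240 − 57.6 = 182.4.
Round 1 (the publisher proposes): rejecting gives the author an expected 0.6 × 182.4 = 109.44, so the publisher offers 109.44, keeping 130.56.

109.44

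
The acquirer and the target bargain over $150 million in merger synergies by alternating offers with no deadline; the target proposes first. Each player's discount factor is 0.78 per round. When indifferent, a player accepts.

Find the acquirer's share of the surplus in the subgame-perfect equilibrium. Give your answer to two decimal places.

Let x be the target's share when the target proposes and y be the acquirer's share when the acquirer proposes.
The acquirer accepts iff offered ≥ 0.78·y, so x = 150 − 0.78y. Symmetrically y = 150 − 0.78x.
Substituting: x = 150 − 0.78(150 − 0.78x), giving x(1 − 0.78·0.78) = 150(1 − 0.78).
So x = 150 × 0.22 / 0.3916 ≈ 84.2697, and the acquirer receives 150 − x ≈ 65.7303.

65.73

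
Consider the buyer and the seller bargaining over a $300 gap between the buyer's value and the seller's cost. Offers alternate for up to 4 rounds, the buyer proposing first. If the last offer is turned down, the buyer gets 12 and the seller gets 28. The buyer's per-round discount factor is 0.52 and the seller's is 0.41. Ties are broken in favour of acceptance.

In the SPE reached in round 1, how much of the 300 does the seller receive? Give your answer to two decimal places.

84.21

Work backward from the last round.
Round 4 (the seller proposes): the buyer gets 12 if talks fail, so the seller offers 12 and keeps 288.
Round 3 (the buyer proposes): the seller can get 288 next round, worth 0.41 × 288 = 118.08 now. The buyer offers 118.08 and keeps 300 − 118.08 = 181.92.
Round 2 (the seller proposes): the buyer can get 181.92 next round, worth 0.52 × 181.92 = 94.5984 now. The seller offers 94.5984 and keeps 300 − 94.5984 = 205.4016.
Round 1 (the buyer proposes): the seller can get 205.4016 next round, worth 0.41 × 205.4016 = 84.214656 now. The buyer offers 84.214656 and keeps 300 − 84.214656 = 215.785344.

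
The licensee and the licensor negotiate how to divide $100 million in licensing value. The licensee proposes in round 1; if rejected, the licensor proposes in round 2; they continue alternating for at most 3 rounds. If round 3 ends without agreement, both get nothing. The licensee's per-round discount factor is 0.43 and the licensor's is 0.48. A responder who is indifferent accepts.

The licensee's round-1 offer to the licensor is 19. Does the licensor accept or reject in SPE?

Round 3 (the licensee proposes): rejection yields 0 for the licensor; the licensee offers 0 and keeps 100.
Round 2 (the licensor proposes): the licensee can get 100 next round, worth 0.43 × 100 = 43 now. The licensor offers 43 and keeps 100 − 43 = 57.
So by rejecting in round 1, the licensor gets 57 next round, worth 0.48 × 57 = 27.36 now.
Offer 19 < 27.36, so the licensor rejects.

Reject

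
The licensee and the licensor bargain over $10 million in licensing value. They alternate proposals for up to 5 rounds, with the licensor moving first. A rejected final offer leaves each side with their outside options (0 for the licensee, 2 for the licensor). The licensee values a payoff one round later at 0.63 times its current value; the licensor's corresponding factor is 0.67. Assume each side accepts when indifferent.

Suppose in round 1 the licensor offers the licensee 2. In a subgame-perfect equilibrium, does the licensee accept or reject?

Reject

Round 5 (the licensor proposes): the licensee will accept anything ≥ 0, so the licensor offers 0 and keeps 10.
Round 4 (the licensee proposes): the licensor can get 10 next round, worth 0.67 × 10 = 6.7 now; the licensee offers that and keeps 3.3.
Round 3 (the licensor proposes): the licensee can get 3.3 next round, worth 0.63 × 3.3 = 2.079 now; the licensor offers that and keeps 7.921.
Round 2 (the licensee proposes): the licensor can get 7.921 next round, worth 0.67 × 7.921 = 5.30707 now. The licensee offers 5.30707 and keeps 10 − 5.30707 = 4.69293.
So by rejecting in round 1, the licensee gets 4.69293 next round, worth 0.63 × 4.69293 = 2.9565459 now.
Offer 2 < 2.9565459, so the licensee rejects.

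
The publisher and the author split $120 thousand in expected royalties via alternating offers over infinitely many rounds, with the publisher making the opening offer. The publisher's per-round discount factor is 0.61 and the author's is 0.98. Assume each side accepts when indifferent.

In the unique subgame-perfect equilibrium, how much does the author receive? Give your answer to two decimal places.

Let x be the publisher's share when the publisher proposes and y be the author's share when the author proposes.
The author accepts iff offered ≥ 0.98·y, so x = 120 − 0.98y. Symmetrically y = 120 − 0.61x.
Substituting: x = 120 − 0.98(120 − 0.61x), giving x(1 − 0.61·0.98) = 120(1 − 0.98).
So x = 120 × 0.02 / 0.4022 ≈ 5.9672, and the author receives 120 − x ≈ 114.0328.

114.03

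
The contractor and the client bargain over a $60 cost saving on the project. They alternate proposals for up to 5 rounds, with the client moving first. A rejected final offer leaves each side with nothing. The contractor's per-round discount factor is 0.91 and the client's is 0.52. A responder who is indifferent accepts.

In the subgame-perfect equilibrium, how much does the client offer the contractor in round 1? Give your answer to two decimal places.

38.61

Round 5 (the client proposes): the contractor will accept anything ≥ 0, so the client offers 0 and keeps 60.
Round 4 (the contractor proposes): the client can get 60 next round, worth 0.52 × 60 = 31.2 now. The contractor offers 31.2 and keeps 60 − 31.2 = 28.8.
Round 3 (the client proposes): the contractor can get 28.8 next round, worth 0.91 × 28.8 = 26.208 now; the client offers that and keeps 33.792.
Round 2 (the contractor proposes): the client can get 33.792 next round, worth 0.52 × 33.792 = 17.57184 now, so the contractor offers 17.57184, keeping 42.42816.
Round 1 (the client proposes): the contractor can get 42.42816 next round, worth 0.91 × 42.42816 = 38.6096256 now; the client offers that and keeps 21.3903744.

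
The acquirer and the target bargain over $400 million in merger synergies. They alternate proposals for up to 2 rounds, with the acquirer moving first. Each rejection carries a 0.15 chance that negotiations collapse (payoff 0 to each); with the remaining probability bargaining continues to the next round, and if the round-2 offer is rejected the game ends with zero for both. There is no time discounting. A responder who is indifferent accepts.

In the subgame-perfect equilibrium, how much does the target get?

By backward induction:
Round 2 (the target proposes): rejection yields 0 for the acquirer; the target offers 0 and keeps 400.
Round 1 (the acquirer proposes): rejecting gives the target an expected 0.85 × 400 = 340, so the acquirer offers 340, keeping 60.

340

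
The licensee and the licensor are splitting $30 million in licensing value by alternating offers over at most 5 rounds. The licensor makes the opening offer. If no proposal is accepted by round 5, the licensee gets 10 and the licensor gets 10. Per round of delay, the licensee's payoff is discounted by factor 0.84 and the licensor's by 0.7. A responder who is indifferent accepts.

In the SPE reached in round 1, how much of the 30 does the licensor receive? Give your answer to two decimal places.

Round 5 (the licensor proposes): the licensee gets 10 if talks fail, so the licensor offers 10 and keeps 20.
Round 4 (the licensee proposes): the licensor can get 20 next round, worth 0.7 × 20 = 14 now; the licensee offers that and keeps 16.
Round 3 (the licensor proposes): the licensee can get 16 next round, worth 0.84 × 16 = 13.44 now; the licensor offers that and keeps 16.56.
Round 2 (the licensee proposes): the licensor can get 16.56 next round, worth 0.7 × 16.56 = 11.592 now, so the licensee offers 11.592, keeping 18.408.
Round 1 (the licensor proposes): the licensee can get 18.408 next round, worth 0.84 × 18.408 = 15.46272 now, so the licensor offers 15.46272, keeping 14.53728.

14.54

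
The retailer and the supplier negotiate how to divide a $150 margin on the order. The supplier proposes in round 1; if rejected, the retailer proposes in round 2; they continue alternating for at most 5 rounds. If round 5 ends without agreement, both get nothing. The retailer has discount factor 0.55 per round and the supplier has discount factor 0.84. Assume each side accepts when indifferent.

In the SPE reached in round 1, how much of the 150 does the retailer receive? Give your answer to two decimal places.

19.30

Round 5 (the supplier proposes): rejection yields 0 for the retailer; the supplier offers 0 and keeps 150.
Round 4 (the retailer proposes): the supplier can get 150 next round, worth 0.84 × 150 = 126 now. The retailer offers 126 and keeps 150 − 126 = 24.
Round 3 (the supplier proposes): the retailer can get 24 next round, worth 0.55 × 24 = 13.2 now; the supplier offers that and keeps 136.8.
Round 2 (the retailer proposes): the supplier can get 136.8 next round, worth 0.84 × 136.8 = 114.912 now. The retailer offers 114.912 and keeps 150 − 114.912 = 35.088.
Round 1 (the supplier proposes): the retailer can get 35.088 next round, worth 0.55 × 35.088 = 19.2984 now. The supplier offers 19.2984 and keeps 150 − 19.2984 = 130.7016.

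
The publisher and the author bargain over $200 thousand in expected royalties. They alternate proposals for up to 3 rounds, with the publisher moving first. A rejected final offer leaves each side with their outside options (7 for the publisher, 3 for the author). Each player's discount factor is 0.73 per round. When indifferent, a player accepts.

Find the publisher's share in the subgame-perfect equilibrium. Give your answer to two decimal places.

158.98

By backward induction:
Round 3 (the publisher proposes): the author gets 3 if talks fail, so the publisher offers 3 and keeps 197.
Round 2 (the author proposes): the publisher can get 197 next round, worth 0.73 × 197 = 143.81 now, so the author offers 143.81, keeping 56.19.
Round 1 (the publisher proposes): the author can get 56.19 next round, worth 0.73 × 56.19 = 41.0187 now; the publisher offers that and keeps 158.9813.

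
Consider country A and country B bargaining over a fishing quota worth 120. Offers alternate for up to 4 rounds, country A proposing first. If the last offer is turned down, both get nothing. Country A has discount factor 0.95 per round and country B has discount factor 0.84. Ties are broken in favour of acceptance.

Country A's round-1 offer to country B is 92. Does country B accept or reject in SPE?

Accept

Round 4 (country B proposes): country A will accept anything ≥ 0, so country B offers 0 and keeps 120.
Round 3 (country A proposes): country B can get 120 next round, worth 0.84 × 120 = 100.8 now; country A offers that and keeps 19.2.
Round 2 (country B proposes): country A can get 19.2 next round, worth 0.95 × 19.2 = 18.24 now, so country B offers 18.24, keeping 101.76.
So by rejecting in round 1, country B gets 101.76 next round, worth 0.84 × 101.76 = 85.4784 now.
Offer 92 ≥ 85.4784, so country B accepts.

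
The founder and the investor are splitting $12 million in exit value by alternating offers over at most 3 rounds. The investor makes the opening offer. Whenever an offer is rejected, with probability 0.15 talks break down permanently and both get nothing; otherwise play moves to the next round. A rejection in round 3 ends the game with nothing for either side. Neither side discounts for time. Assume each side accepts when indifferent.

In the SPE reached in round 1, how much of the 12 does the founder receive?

1.53

Round 3 (the investor proposes): rejection yields 0 for the founder; the investor offers 0 and keeps 12.
Round 2 (the founder proposes): rejecting gives the investor an expected 0.85 × 12 = 10.2; the founder offers that and keeps 1.8.
Round 1 (the investor proposes): rejecting gives the founder an expected 0.85 × 1.8 = 1.53; the investor offers that and keeps 10.47.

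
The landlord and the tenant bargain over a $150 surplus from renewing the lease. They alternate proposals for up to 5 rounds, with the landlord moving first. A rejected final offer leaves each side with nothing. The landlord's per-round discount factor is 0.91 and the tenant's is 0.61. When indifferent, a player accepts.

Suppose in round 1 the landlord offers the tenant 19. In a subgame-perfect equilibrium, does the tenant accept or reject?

Accept

Round 5 (the landlord proposes): the tenant will accept anything ≥ 0, so the landlord offers 0 and keeps 150.
Round 4 (the tenant proposes): the landlord can get 150 next round, worth 0.91 × 150 = 136.5 now; the tenant offers that and keeps 13.5.
Round 3 (the landlord proposes): the tenant can get 13.5 next round, worth 0.61 × 13.5 = 8.235 now. The landlord offers 8.235 and keeps 150 − 8.235 = 141.765.
Round 2 (the tenant proposes): the landlord can get 141.765 next round, worth 0.91 × 141.765 = 129.00615 now; the tenant offers that and keeps 20.99385.
So by rejecting in round 1, the tenant gets 20.99385 next round, worth 0.61 × 20.99385 = 12.8062485 now.
Offer 19 ≥ 12.8062485, so the tenant accepts.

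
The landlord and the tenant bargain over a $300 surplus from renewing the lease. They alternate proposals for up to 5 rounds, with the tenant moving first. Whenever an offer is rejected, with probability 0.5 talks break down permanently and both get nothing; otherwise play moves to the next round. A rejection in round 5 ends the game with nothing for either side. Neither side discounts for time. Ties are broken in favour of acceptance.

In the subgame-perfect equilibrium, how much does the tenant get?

Round 5 (the tenant proposes): rejection yields 0 for the landlord; the tenant offers 0 and keeps 300.
Round 4 (the landlord proposes): rejecting gives the tenant an expected 0.5 × 300 = 150; the landlord offers that and keeps 150.
Round 3 (the tenant proposes): rejecting gives the landlord an expected 0.5 × 150 = 75, so the tenant offers 75, keeping 225.
Round 2 (the landlord proposes): rejecting gives the tenant an expected 0.5 × 225 = 112.5. The landlord offers 112.5 and keeps 300 − 112.5 = 187.5.
Round 1 (the tenant proposes): rejecting gives the landlord an expected 0.5 × 187.5 = 93.75; the tenant offers that and keeps 206.25.

206.25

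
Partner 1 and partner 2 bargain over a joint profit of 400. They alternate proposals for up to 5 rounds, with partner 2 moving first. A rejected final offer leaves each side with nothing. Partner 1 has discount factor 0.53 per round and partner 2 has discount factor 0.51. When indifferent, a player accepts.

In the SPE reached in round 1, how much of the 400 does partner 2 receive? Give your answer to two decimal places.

Round 5 (partner 2 proposes): rejection yields 0 for partner 1; partner 2 offers 0 and keeps 400.
Round 4 (partner 1 proposes): partner 2 can get 400 next round, worth 0.51 × 400 = 204 now. Partner 1 offers 204 and keeps 400 − 204 = 196.
Round 3 (partner 2 proposes): partner 1 can get 196 next round, worth 0.53 × 196 = 103.88 now. Partner 2 offers 103.88 and keeps 400 − 103.88 = 296.12.
Round 2 (partner 1 proposes): partner 2 can get 296.12 next round, worth 0.51 × 296.12 = 151.0212 now, so partner 1 offers 151.0212, keeping 248.9788.
Round 1 (partner 2 proposes): partner 1 can get 248.9788 next round, worth 0.53 × 248.9788 = 131.958764 now; partner 2 offers that and keeps 268.041236.

268.04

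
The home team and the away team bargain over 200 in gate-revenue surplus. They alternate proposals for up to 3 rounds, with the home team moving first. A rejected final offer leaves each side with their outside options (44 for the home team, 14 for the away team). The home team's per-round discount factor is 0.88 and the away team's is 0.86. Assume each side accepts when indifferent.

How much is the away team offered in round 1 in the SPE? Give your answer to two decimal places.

Work backward from the last round.
Round 3 (the home team proposes): the away team gets 14 if talks fail, so the home team offers 14 and keeps 186.
Round 2 (the away team proposes): the home team can get 186 next round, worth 0.88 × 186 = 163.68 now; the away team offers that and keeps 36.32.
Round 1 (the home team proposes): the away team can get 36.32 next round, worth 0.86 × 36.32 = 31.2352 now, so the home team offers 31.2352, keeping 168.7648.

31.24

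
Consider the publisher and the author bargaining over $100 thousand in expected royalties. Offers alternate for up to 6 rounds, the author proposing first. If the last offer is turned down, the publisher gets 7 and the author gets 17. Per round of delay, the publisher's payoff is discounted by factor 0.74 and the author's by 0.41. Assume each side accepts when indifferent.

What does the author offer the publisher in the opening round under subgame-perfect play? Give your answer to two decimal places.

Round 6 (the publisher proposes): the author gets 17 if talks fail, so the publisher offers 17 and keeps 83.
Round 5 (the author proposes): the publisher can get 83 next round, worth 0.74 × 83 = 61.42 now, so the author offers 61.42, keeping 38.58.
Round 4 (the publisher proposes): the author can get 38.58 next round, worth 0.41 × 38.58 = 15.8178 now. The publisher offers 15.8178 and keeps 100 − 15.8178 = 84.1822.
Round 3 (the author proposes): the publisher can get 84.1822 next round, worth 0.74 × 84.1822 = 62.294828 now; the author offers that and keeps 37.705172.
Round 2 (the publisher proposes): the author can get 37.705172 next round, worth 0.41 × 37.705172 = 15.45912052 now, so the publisher offers 15.45912052, keeping 84.54087948.
Round 1 (the author proposes): the publisher can get 84.54087948 next round, worth 0.74 × 84.54087948 = 62.5602508152 now; the author offers that and keeps 37.4397491848.

62.56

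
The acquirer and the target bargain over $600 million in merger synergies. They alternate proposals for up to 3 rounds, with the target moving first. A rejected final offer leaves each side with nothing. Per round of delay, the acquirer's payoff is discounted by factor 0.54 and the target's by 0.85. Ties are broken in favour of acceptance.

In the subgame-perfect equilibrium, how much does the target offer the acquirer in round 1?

48.6

Round 3 (the target proposes): the acquirer will accept anything ≥ 0, so the target offers 0 and keeps 600.
Round 2 (the acquirer proposes): the target can get 600 next round, worth 0.85 × 600 = 510 now; the acquirer offers that and keeps 90.
Round 1 (the target proposes): the acquirer can get 90 next round, worth 0.54 × 90 = 48.6 now. The target offers 48.6 and keeps 600 − 48.6 = 551.4.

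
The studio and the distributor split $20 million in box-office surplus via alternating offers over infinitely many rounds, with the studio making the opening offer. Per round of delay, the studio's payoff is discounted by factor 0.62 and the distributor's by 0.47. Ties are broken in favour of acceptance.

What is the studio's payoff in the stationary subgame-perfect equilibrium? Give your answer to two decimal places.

14.96

When the studio proposes, the distributor accepts any offer worth at least 0.47 times what the distributor would get by proposing next round; and vice versa.
This gives x = 20 − 0.47y and y = 20 − 0.62x, where x and y are each side's share when it proposes.
Hence (1 − 0.47·0.62)x = 20(1 − 0.47), i.e. 0.7086·x = 10.6.
x ≈ 14.9591; the distributor's share is 20 − x ≈ 5.0409.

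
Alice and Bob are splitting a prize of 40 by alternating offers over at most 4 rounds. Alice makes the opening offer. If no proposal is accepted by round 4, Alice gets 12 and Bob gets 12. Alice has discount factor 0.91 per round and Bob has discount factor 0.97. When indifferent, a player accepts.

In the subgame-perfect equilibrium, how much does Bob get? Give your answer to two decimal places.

By backward induction:
Round 4 (Bob proposes): Alice gets 12 if talks fail, so Bob offers 12 and keeps 28.
Round 3 (Alice proposes): Bob can get 28 next round, worth 0.97 × 28 = 27.16 now. Alice offers 27.16 and keeps 40 − 27.16 = 12.84.
Round 2 (Bob proposes): Alice can get 12.84 next round, worth 0.91 × 12.84 = 11.6844 now. Bob offers 11.6844 and keeps 40 − 11.6844 = 28.3156.
Round 1 (Alice proposes): Bob can get 28.3156 next round, worth 0.97 × 28.3156 = 27.466132 now. Alice offers 27.466132 and keeps 40 − 27.466132 = 12.533868.

27.47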